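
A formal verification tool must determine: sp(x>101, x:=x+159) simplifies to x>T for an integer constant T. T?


Formula: sp(P, x:=E) = exists old_x. (x = E[old_x/x]) AND P[old_x/x] (old_x is the value of x before the assignment; eliminate old_x by solving x = E[old_x/x] for old_x)
Step 1: Precondition P: x>101, i.e. old_x > 101
Step 2: Assignment gives x = old_x + 159, so old_x = x - 159
Step 3: Substitute into P: x - 159 > 101
Step 4: Simplify: x > 101+159 = 260

260


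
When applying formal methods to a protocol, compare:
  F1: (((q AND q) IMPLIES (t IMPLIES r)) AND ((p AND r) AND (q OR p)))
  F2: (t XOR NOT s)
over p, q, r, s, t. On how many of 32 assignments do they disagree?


F1 = (((q AND q) IMPLIES (t IMPLIES r)) AND ((p AND r) AND (q OR p)))
F2 = (t XOR NOT s)
Evaluate both on each of 32 rows (bits = p,q,r,s,t):
  row 0 [00000]: F1=0 F2=1 (differ) -> 1
  row 1 [00001]: F1=0 F2=0 -> 0
  row 2 [00010]: F1=0 F2=0 -> 0
  row 3 [00011]: F1=0 F2=1 (differ) -> 1
  row 4 [00100]: F1=0 F2=1 (differ) -> 1
  row 5 [00101]: F1=0 F2=0 -> 0
  row 6 [00110]: F1=0 F2=0 -> 0
  row 7 [00111]: F1=0 F2=1 (differ) -> 1
  row 8 [01000]: F1=0 F2=1 (differ) -> 1
  row 9 [01001]: F1=0 F2=0 -> 0
  row 10 [01010]: F1=0 F2=0 -> 0
  row 11 [01011]: F1=0 F2=1 (differ) -> 1
  row 12 [01100]: F1=0 F2=1 (differ) -> 1
  row 13 [01101]: F1=0 F2=0 -> 0
  row 14 [01110]: F1=0 F2=0 -> 0
  row 15 [01111]: F1=0 F2=1 (differ) -> 1
  row 16 [10000]: F1=0 F2=1 (differ) -> 1
  row 17 [10001]: F1=0 F2=0 -> 0
  row 18 [10010]: F1=0 F2=0 -> 0
  row 19 [10011]: F1=0 F2=1 (differ) -> 1
  row 20 [10100]: F1=1 F2=1 -> 0
  row 21 [10101]: F1=1 F2=0 (differ) -> 1
  row 22 [10110]: F1=1 F2=0 (differ) -> 1
  row 23 [10111]: F1=1 F2=1 -> 0
  row 24 [11000]: F1=0 F2=1 (differ) -> 1
  row 25 [11001]: F1=0 F2=0 -> 0
  row 26 [11010]: F1=0 F2=0 -> 0
  row 27 [11011]: F1=0 F2=1 (differ) -> 1
  row 28 [11100]: F1=1 F2=1 -> 0
  row 29 [11101]: F1=1 F2=0 (differ) -> 1
  row 30 [11110]: F1=1 F2=0 (differ) -> 1
  row 31 [11111]: F1=1 F2=1 -> 0
Full result column, 8 rows per line (p,q fixed per line; r,s,t runs 000..111 left to right):
  rows 0-7 [p,q=00]: 10011001  (ones: 4)
  rows 8-15 [p,q=01]: 10011001  (ones: 4)
  rows 16-23 [p,q=10]: 10010110  (ones: 4)
  rows 24-31 [p,q=11]: 10010110  (ones: 4)
Disagreements = 4+4+4+4 = 16

16


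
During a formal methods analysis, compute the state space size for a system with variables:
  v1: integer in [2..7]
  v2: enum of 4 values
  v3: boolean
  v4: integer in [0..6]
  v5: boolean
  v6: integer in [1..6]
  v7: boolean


State space = product of domain sizes of all variables.
Domain sizes:
  v1 (integer in [2..7]): 6
  v2 (enum of 4 values): 4
  v3 (boolean): 2
  v4 (integer in [0..6]): 7
  v5 (boolean): 2
  v6 (integer in [1..6]): 6
  v7 (boolean): 2
Product = 6 * 4 * 2 * 7 * 2 * 6 * 2 = 8064

8064


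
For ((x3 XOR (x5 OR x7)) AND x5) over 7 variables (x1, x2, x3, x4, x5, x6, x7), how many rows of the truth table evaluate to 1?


Formula: ((x3 XOR (x5 OR x7)) AND x5) over 7 vars (128 rows)
Evaluate each row (x1, x2, x3, x4, x5, x6, x7 as bits, MSB first):
  row 0 [0000000]: ((0 XOR (0 OR 0)) AND 0) -> 0
  row 1 [0000001]: ((0 XOR (0 OR 1)) AND 0) -> 0
  row 2 [0000010]: ((0 XOR (0 OR 0)) AND 0) -> 0
  row 3 [0000011]: ((0 XOR (0 OR 1)) AND 0) -> 0
  row 4 [0000100]: ((0 XOR (1 OR 0)) AND 1) -> 1
  (every remaining row is evaluated the same way; all 128 results are listed next)
Full result column, 8 rows per line (x1,x2,x3,x4 fixed per line; x5,x6,x7 runs 000..111 left to right):
  rows 0-7 [x1,x2,x3,x4=0000]: 00001111  (ones: 4)
  rows 8-15 [x1,x2,x3,x4=0001]: 00001111  (ones: 4)
  rows 16-23 [x1,x2,x3,x4=0010]: 00000000  (ones: 0)
  rows 24-31 [x1,x2,x3,x4=0011]: 00000000  (ones: 0)
  rows 32-39 [x1,x2,x3,x4=0100]: 00001111  (ones: 4)
  rows 40-47 [x1,x2,x3,x4=0101]: 00001111  (ones: 4)
  rows 48-55 [x1,x2,x3,x4=0110]: 00000000  (ones: 0)
  rows 56-63 [x1,x2,x3,x4=0111]: 00000000  (ones: 0)
  rows 64-71 [x1,x2,x3,x4=1000]: 00001111  (ones: 4)
  rows 72-79 [x1,x2,x3,x4=1001]: 00001111  (ones: 4)
  rows 80-87 [x1,x2,x3,x4=1010]: 00000000  (ones: 0)
  rows 88-95 [x1,x2,x3,x4=1011]: 00000000  (ones: 0)
  rows 96-103 [x1,x2,x3,x4=1100]: 00001111  (ones: 4)
  rows 104-111 [x1,x2,x3,x4=1101]: 00001111  (ones: 4)
  rows 112-119 [x1,x2,x3,x4=1110]: 00000000  (ones: 0)
  rows 120-127 [x1,x2,x3,x4=1111]: 00000000  (ones: 0)
Count of 1-rows = 4+4+0+0+4+4+0+0+4+4+0+0+4+4+0+0 = 32

32


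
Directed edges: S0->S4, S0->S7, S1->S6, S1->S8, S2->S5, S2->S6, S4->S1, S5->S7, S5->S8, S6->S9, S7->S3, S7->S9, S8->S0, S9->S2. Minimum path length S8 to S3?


BFS layer-by-layer from S8:
  dist 0: {S8}
  dist 1: {S0}
  dist 2: {S4, S7}
  dist 3: {S1, S3, S9}
  -> S3 reached at distance 3
Shortest path length = 3

3


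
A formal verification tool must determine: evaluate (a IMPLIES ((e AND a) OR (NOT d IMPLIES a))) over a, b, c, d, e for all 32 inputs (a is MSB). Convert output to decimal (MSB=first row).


Formula: (a IMPLIES ((e AND a) OR (NOT d IMPLIES a))) over a, b, c, d, e (32 rows)
Evaluate each row (bits = a,b,c,d,e, MSB first):
  row 0 [00000]: (0 IMPLIES ((0 AND 0) OR (NOT 0 IMPLIES 0))) -> 1
  row 1 [00001]: (0 IMPLIES ((1 AND 0) OR (NOT 0 IMPLIES 0))) -> 1
  row 2 [00010]: (0 IMPLIES ((0 AND 0) OR (NOT 1 IMPLIES 0))) -> 1
  row 3 [00011]: (0 IMPLIES ((1 AND 0) OR (NOT 1 IMPLIES 0))) -> 1
  row 4 [00100]: (0 IMPLIES ((0 AND 0) OR (NOT 0 IMPLIES 0))) -> 1
  row 5 [00101]: (0 IMPLIES ((1 AND 0) OR (NOT 0 IMPLIES 0))) -> 1
  row 6 [00110]: (0 IMPLIES ((0 AND 0) OR (NOT 1 IMPLIES 0))) -> 1
  row 7 [00111]: (0 IMPLIES ((1 AND 0) OR (NOT 1 IMPLIES 0))) -> 1
  row 8 [01000]: (0 IMPLIES ((0 AND 0) OR (NOT 0 IMPLIES 0))) -> 1
  row 9 [01001]: (0 IMPLIES ((1 AND 0) OR (NOT 0 IMPLIES 0))) -> 1
  row 10 [01010]: (0 IMPLIES ((0 AND 0) OR (NOT 1 IMPLIES 0))) -> 1
  row 11 [01011]: (0 IMPLIES ((1 AND 0) OR (NOT 1 IMPLIES 0))) -> 1
  row 12 [01100]: (0 IMPLIES ((0 AND 0) OR (NOT 0 IMPLIES 0))) -> 1
  row 13 [01101]: (0 IMPLIES ((1 AND 0) OR (NOT 0 IMPLIES 0))) -> 1
  row 14 [01110]: (0 IMPLIES ((0 AND 0) OR (NOT 1 IMPLIES 0))) -> 1
  row 15 [01111]: (0 IMPLIES ((1 AND 0) OR (NOT 1 IMPLIES 0))) -> 1
  row 16 [10000]: (1 IMPLIES ((0 AND 1) OR (NOT 0 IMPLIES 1))) -> 1
  row 17 [10001]: (1 IMPLIES ((1 AND 1) OR (NOT 0 IMPLIES 1))) -> 1
  row 18 [10010]: (1 IMPLIES ((0 AND 1) OR (NOT 1 IMPLIES 1))) -> 1
  row 19 [10011]: (1 IMPLIES ((1 AND 1) OR (NOT 1 IMPLIES 1))) -> 1
  row 20 [10100]: (1 IMPLIES ((0 AND 1) OR (NOT 0 IMPLIES 1))) -> 1
  row 21 [10101]: (1 IMPLIES ((1 AND 1) OR (NOT 0 IMPLIES 1))) -> 1
  row 22 [10110]: (1 IMPLIES ((0 AND 1) OR (NOT 1 IMPLIES 1))) -> 1
  row 23 [10111]: (1 IMPLIES ((1 AND 1) OR (NOT 1 IMPLIES 1))) -> 1
  row 24 [11000]: (1 IMPLIES ((0 AND 1) OR (NOT 0 IMPLIES 1))) -> 1
  row 25 [11001]: (1 IMPLIES ((1 AND 1) OR (NOT 0 IMPLIES 1))) -> 1
  row 26 [11010]: (1 IMPLIES ((0 AND 1) OR (NOT 1 IMPLIES 1))) -> 1
  row 27 [11011]: (1 IMPLIES ((1 AND 1) OR (NOT 1 IMPLIES 1))) -> 1
  row 28 [11100]: (1 IMPLIES ((0 AND 1) OR (NOT 0 IMPLIES 1))) -> 1
  row 29 [11101]: (1 IMPLIES ((1 AND 1) OR (NOT 0 IMPLIES 1))) -> 1
  row 30 [11110]: (1 IMPLIES ((0 AND 1) OR (NOT 1 IMPLIES 1))) -> 1
  row 31 [11111]: (1 IMPLIES ((1 AND 1) OR (NOT 1 IMPLIES 1))) -> 1
Full result column, 4 rows per line (a,b,c fixed per line; d,e runs 00..11 left to right):
  rows 0-3 [a,b,c=000]: 1111  = hex F
  rows 4-7 [a,b,c=001]: 1111  = hex F
  rows 8-11 [a,b,c=010]: 1111  = hex F
  rows 12-15 [a,b,c=011]: 1111  = hex F
  rows 16-19 [a,b,c=100]: 1111  = hex F
  rows 20-23 [a,b,c=101]: 1111  = hex F
  rows 24-27 [a,b,c=110]: 1111  = hex F
  rows 28-31 [a,b,c=111]: 1111  = hex F
Output column (row 0 .. row 31) = 11111111111111111111111111111111
Output column grouped in 4s = 1111 1111 1111 1111 1111 1111 1111 1111 = 0xFFFFFFFF
Convert to decimal digit by digit (value = value*16 + digit):
  F -> 15
  15*16 + 15 (F) = 255
  255*16 + 15 (F) = 4095
  4095*16 + 15 (F) = 65535
  65535*16 + 15 (F) = 1048575
  1048575*16 + 15 (F) = 16777215
  16777215*16 + 15 (F) = 268435455
  268435455*16 + 15 (F) = 4294967295
Decimal = 4294967295

4294967295


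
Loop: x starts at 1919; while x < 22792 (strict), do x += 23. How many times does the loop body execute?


Step 1: x goes from 1919 toward 22792 by 23; the body runs while x<22792, so iterations = ceil((bound-start)/step)
Step 2: Distance=20873
Step 3: ceil(20873/23)=908

908


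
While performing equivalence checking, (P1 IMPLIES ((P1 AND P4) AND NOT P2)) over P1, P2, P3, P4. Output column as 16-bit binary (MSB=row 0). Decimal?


Formula: (P1 IMPLIES ((P1 AND P4) AND NOT P2)) over P1, P2, P3, P4 (16 rows)
Evaluate each row (bits = P1,P2,P3,P4, MSB first):
  row 0 [0000]: (0 IMPLIES ((0 AND 0) AND NOT 0)) -> 1
  row 1 [0001]: (0 IMPLIES ((0 AND 1) AND NOT 0)) -> 1
  row 2 [0010]: (0 IMPLIES ((0 AND 0) AND NOT 0)) -> 1
  row 3 [0011]: (0 IMPLIES ((0 AND 1) AND NOT 0)) -> 1
  row 4 [0100]: (0 IMPLIES ((0 AND 0) AND NOT 1)) -> 1
  row 5 [0101]: (0 IMPLIES ((0 AND 1) AND NOT 1)) -> 1
  row 6 [0110]: (0 IMPLIES ((0 AND 0) AND NOT 1)) -> 1
  row 7 [0111]: (0 IMPLIES ((0 AND 1) AND NOT 1)) -> 1
  row 8 [1000]: (1 IMPLIES ((1 AND 0) AND NOT 0)) -> 0
  row 9 [1001]: (1 IMPLIES ((1 AND 1) AND NOT 0)) -> 1
  row 10 [1010]: (1 IMPLIES ((1 AND 0) AND NOT 0)) -> 0
  row 11 [1011]: (1 IMPLIES ((1 AND 1) AND NOT 0)) -> 1
  row 12 [1100]: (1 IMPLIES ((1 AND 0) AND NOT 1)) -> 0
  row 13 [1101]: (1 IMPLIES ((1 AND 1) AND NOT 1)) -> 0
  row 14 [1110]: (1 IMPLIES ((1 AND 0) AND NOT 1)) -> 0
  row 15 [1111]: (1 IMPLIES ((1 AND 1) AND NOT 1)) -> 0
Full result column, 4 rows per line (P1,P2 fixed per line; P3,P4 runs 00..11 left to right):
  rows 0-3 [P1,P2=00]: 1111  = hex F
  rows 4-7 [P1,P2=01]: 1111  = hex F
  rows 8-11 [P1,P2=10]: 0101  = hex 5
  rows 12-15 [P1,P2=11]: 0000  = hex 0
Output column (row 0 .. row 15) = 1111111101010000
Output column grouped in 4s = 1111 1111 0101 0000 = 0xFF50
Convert to decimal digit by digit (value = value*16 + digit):
  F -> 15
  15*16 + 15 (F) = 255
  255*16 + 5 = 4085
  4085*16 + 0 = 65360
Decimal = 65360

65360


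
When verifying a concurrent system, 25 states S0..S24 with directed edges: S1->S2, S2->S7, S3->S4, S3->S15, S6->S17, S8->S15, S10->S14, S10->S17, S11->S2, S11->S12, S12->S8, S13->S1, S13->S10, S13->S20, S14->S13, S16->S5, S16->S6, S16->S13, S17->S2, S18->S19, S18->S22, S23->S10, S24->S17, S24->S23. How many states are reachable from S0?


BFS from S0:
  layer 0: {S0}
Reachable set: {S0}
Count = 1

1


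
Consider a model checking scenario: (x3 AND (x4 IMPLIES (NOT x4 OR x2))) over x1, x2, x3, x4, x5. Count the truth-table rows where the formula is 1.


Formula: (x3 AND (x4 IMPLIES (NOT x4 OR x2))) over 5 vars (32 rows)
Evaluate each row (x1, x2, x3, x4, x5 as bits, MSB first):
  row 0 [00000]: (0 AND (0 IMPLIES (NOT 0 OR 0))) -> 0
  row 1 [00001]: (0 AND (0 IMPLIES (NOT 0 OR 0))) -> 0
  row 2 [00010]: (0 AND (1 IMPLIES (NOT 1 OR 0))) -> 0
  row 3 [00011]: (0 AND (1 IMPLIES (NOT 1 OR 0))) -> 0
  row 4 [00100]: (1 AND (0 IMPLIES (NOT 0 OR 0))) -> 1
  row 5 [00101]: (1 AND (0 IMPLIES (NOT 0 OR 0))) -> 1
  row 6 [00110]: (1 AND (1 IMPLIES (NOT 1 OR 0))) -> 0
  row 7 [00111]: (1 AND (1 IMPLIES (NOT 1 OR 0))) -> 0
  row 8 [01000]: (0 AND (0 IMPLIES (NOT 0 OR 1))) -> 0
  row 9 [01001]: (0 AND (0 IMPLIES (NOT 0 OR 1))) -> 0
  row 10 [01010]: (0 AND (1 IMPLIES (NOT 1 OR 1))) -> 0
  row 11 [01011]: (0 AND (1 IMPLIES (NOT 1 OR 1))) -> 0
  row 12 [01100]: (1 AND (0 IMPLIES (NOT 0 OR 1))) -> 1
  row 13 [01101]: (1 AND (0 IMPLIES (NOT 0 OR 1))) -> 1
  row 14 [01110]: (1 AND (1 IMPLIES (NOT 1 OR 1))) -> 1
  row 15 [01111]: (1 AND (1 IMPLIES (NOT 1 OR 1))) -> 1
  row 16 [10000]: (0 AND (0 IMPLIES (NOT 0 OR 0))) -> 0
  row 17 [10001]: (0 AND (0 IMPLIES (NOT 0 OR 0))) -> 0
  row 18 [10010]: (0 AND (1 IMPLIES (NOT 1 OR 0))) -> 0
  row 19 [10011]: (0 AND (1 IMPLIES (NOT 1 OR 0))) -> 0
  row 20 [10100]: (1 AND (0 IMPLIES (NOT 0 OR 0))) -> 1
  row 21 [10101]: (1 AND (0 IMPLIES (NOT 0 OR 0))) -> 1
  row 22 [10110]: (1 AND (1 IMPLIES (NOT 1 OR 0))) -> 0
  row 23 [10111]: (1 AND (1 IMPLIES (NOT 1 OR 0))) -> 0
  row 24 [11000]: (0 AND (0 IMPLIES (NOT 0 OR 1))) -> 0
  row 25 [11001]: (0 AND (0 IMPLIES (NOT 0 OR 1))) -> 0
  row 26 [11010]: (0 AND (1 IMPLIES (NOT 1 OR 1))) -> 0
  row 27 [11011]: (0 AND (1 IMPLIES (NOT 1 OR 1))) -> 0
  row 28 [11100]: (1 AND (0 IMPLIES (NOT 0 OR 1))) -> 1
  row 29 [11101]: (1 AND (0 IMPLIES (NOT 0 OR 1))) -> 1
  row 30 [11110]: (1 AND (1 IMPLIES (NOT 1 OR 1))) -> 1
  row 31 [11111]: (1 AND (1 IMPLIES (NOT 1 OR 1))) -> 1
Full result column, 8 rows per line (x1,x2 fixed per line; x3,x4,x5 runs 000..111 left to right):
  rows 0-7 [x1,x2=00]: 00001100  (ones: 2)
  rows 8-15 [x1,x2=01]: 00001111  (ones: 4)
  rows 16-23 [x1,x2=10]: 00001100  (ones: 2)
  rows 24-31 [x1,x2=11]: 00001111  (ones: 4)
Count of 1-rows = 2+4+2+4 = 12

12


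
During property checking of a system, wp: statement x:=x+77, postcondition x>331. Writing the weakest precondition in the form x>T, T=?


Formula: wp(x:=E, P) = P[E/x] (substitute E for x in postcondition)
Step 1: Postcondition: x>331
Step 2: Substitute x+77 for x: x+77>331
Step 3: Solve for x: x > 331-77 = 254

254


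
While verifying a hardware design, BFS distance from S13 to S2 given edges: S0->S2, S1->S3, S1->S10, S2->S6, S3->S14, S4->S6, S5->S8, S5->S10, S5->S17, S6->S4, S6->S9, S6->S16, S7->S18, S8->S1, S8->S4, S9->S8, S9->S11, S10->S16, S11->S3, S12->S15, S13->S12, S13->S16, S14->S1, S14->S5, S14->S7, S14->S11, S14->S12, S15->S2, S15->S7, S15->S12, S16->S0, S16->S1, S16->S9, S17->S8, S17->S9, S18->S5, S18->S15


BFS layer-by-layer from S13:
  dist 0: {S13}
  dist 1: {S12, S16}
  dist 2: {S0, S1, S9, S15}
  dist 3: {S2, S3, S7, S8, S10, S11}
  -> S2 reached at distance 3
Shortest path length = 3

3


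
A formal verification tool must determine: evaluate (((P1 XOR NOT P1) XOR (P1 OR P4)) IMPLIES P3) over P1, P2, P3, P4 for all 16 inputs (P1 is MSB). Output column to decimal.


Formula: (((P1 XOR NOT P1) XOR (P1 OR P4)) IMPLIES P3) over P1, P2, P3, P4 (16 rows)
Evaluate each row (bits = P1,P2,P3,P4, MSB first):
  row 0 [0000]: (((0 XOR NOT 0) XOR (0 OR 0)) IMPLIES 0) -> 0
  row 1 [0001]: (((0 XOR NOT 0) XOR (0 OR 1)) IMPLIES 0) -> 1
  row 2 [0010]: (((0 XOR NOT 0) XOR (0 OR 0)) IMPLIES 1) -> 1
  row 3 [0011]: (((0 XOR NOT 0) XOR (0 OR 1)) IMPLIES 1) -> 1
  row 4 [0100]: (((0 XOR NOT 0) XOR (0 OR 0)) IMPLIES 0) -> 0
  row 5 [0101]: (((0 XOR NOT 0) XOR (0 OR 1)) IMPLIES 0) -> 1
  row 6 [0110]: (((0 XOR NOT 0) XOR (0 OR 0)) IMPLIES 1) -> 1
  row 7 [0111]: (((0 XOR NOT 0) XOR (0 OR 1)) IMPLIES 1) -> 1
  row 8 [1000]: (((1 XOR NOT 1) XOR (1 OR 0)) IMPLIES 0) -> 1
  row 9 [1001]: (((1 XOR NOT 1) XOR (1 OR 1)) IMPLIES 0) -> 1
  row 10 [1010]: (((1 XOR NOT 1) XOR (1 OR 0)) IMPLIES 1) -> 1
  row 11 [1011]: (((1 XOR NOT 1) XOR (1 OR 1)) IMPLIES 1) -> 1
  row 12 [1100]: (((1 XOR NOT 1) XOR (1 OR 0)) IMPLIES 0) -> 1
  row 13 [1101]: (((1 XOR NOT 1) XOR (1 OR 1)) IMPLIES 0) -> 1
  row 14 [1110]: (((1 XOR NOT 1) XOR (1 OR 0)) IMPLIES 1) -> 1
  row 15 [1111]: (((1 XOR NOT 1) XOR (1 OR 1)) IMPLIES 1) -> 1
Full result column, 4 rows per line (P1,P2 fixed per line; P3,P4 runs 00..11 left to right):
  rows 0-3 [P1,P2=00]: 0111  = hex 7
  rows 4-7 [P1,P2=01]: 0111  = hex 7
  rows 8-11 [P1,P2=10]: 1111  = hex F
  rows 12-15 [P1,P2=11]: 1111  = hex F
Output column (row 0 .. row 15) = 0111011111111111
Output column grouped in 4s = 0111 0111 1111 1111 = 0x77FF
Convert to decimal digit by digit (value = value*16 + digit):
  7 -> 7
  7*16 + 7 = 119
  119*16 + 15 (F) = 1919
  1919*16 + 15 (F) = 30719
Decimal = 30719

30719


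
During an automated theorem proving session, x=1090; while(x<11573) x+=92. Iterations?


Step 1: x goes from 1090 toward 11573 by 92; the body runs while x<11573, so iterations = ceil((bound-start)/step)
Step 2: Distance=10483
Step 3: ceil(10483/92)=114

114


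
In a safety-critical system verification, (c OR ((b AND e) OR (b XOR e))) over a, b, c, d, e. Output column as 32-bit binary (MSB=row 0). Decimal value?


Formula: (c OR ((b AND e) OR (b XOR e))) over a, b, c, d, e (32 rows)
Evaluate each row (bits = a,b,c,d,e, MSB first):
  row 0 [00000]: (0 OR ((0 AND 0) OR (0 XOR 0))) -> 0
  row 1 [00001]: (0 OR ((0 AND 1) OR (0 XOR 1))) -> 1
  row 2 [00010]: (0 OR ((0 AND 0) OR (0 XOR 0))) -> 0
  row 3 [00011]: (0 OR ((0 AND 1) OR (0 XOR 1))) -> 1
  row 4 [00100]: (1 OR ((0 AND 0) OR (0 XOR 0))) -> 1
  row 5 [00101]: (1 OR ((0 AND 1) OR (0 XOR 1))) -> 1
  row 6 [00110]: (1 OR ((0 AND 0) OR (0 XOR 0))) -> 1
  row 7 [00111]: (1 OR ((0 AND 1) OR (0 XOR 1))) -> 1
  row 8 [01000]: (0 OR ((1 AND 0) OR (1 XOR 0))) -> 1
  row 9 [01001]: (0 OR ((1 AND 1) OR (1 XOR 1))) -> 1
  row 10 [01010]: (0 OR ((1 AND 0) OR (1 XOR 0))) -> 1
  row 11 [01011]: (0 OR ((1 AND 1) OR (1 XOR 1))) -> 1
  row 12 [01100]: (1 OR ((1 AND 0) OR (1 XOR 0))) -> 1
  row 13 [01101]: (1 OR ((1 AND 1) OR (1 XOR 1))) -> 1
  row 14 [01110]: (1 OR ((1 AND 0) OR (1 XOR 0))) -> 1
  row 15 [01111]: (1 OR ((1 AND 1) OR (1 XOR 1))) -> 1
  row 16 [10000]: (0 OR ((0 AND 0) OR (0 XOR 0))) -> 0
  row 17 [10001]: (0 OR ((0 AND 1) OR (0 XOR 1))) -> 1
  row 18 [10010]: (0 OR ((0 AND 0) OR (0 XOR 0))) -> 0
  row 19 [10011]: (0 OR ((0 AND 1) OR (0 XOR 1))) -> 1
  row 20 [10100]: (1 OR ((0 AND 0) OR (0 XOR 0))) -> 1
  row 21 [10101]: (1 OR ((0 AND 1) OR (0 XOR 1))) -> 1
  row 22 [10110]: (1 OR ((0 AND 0) OR (0 XOR 0))) -> 1
  row 23 [10111]: (1 OR ((0 AND 1) OR (0 XOR 1))) -> 1
  row 24 [11000]: (0 OR ((1 AND 0) OR (1 XOR 0))) -> 1
  row 25 [11001]: (0 OR ((1 AND 1) OR (1 XOR 1))) -> 1
  row 26 [11010]: (0 OR ((1 AND 0) OR (1 XOR 0))) -> 1
  row 27 [11011]: (0 OR ((1 AND 1) OR (1 XOR 1))) -> 1
  row 28 [11100]: (1 OR ((1 AND 0) OR (1 XOR 0))) -> 1
  row 29 [11101]: (1 OR ((1 AND 1) OR (1 XOR 1))) -> 1
  row 30 [11110]: (1 OR ((1 AND 0) OR (1 XOR 0))) -> 1
  row 31 [11111]: (1 OR ((1 AND 1) OR (1 XOR 1))) -> 1
Full result column, 4 rows per line (a,b,c fixed per line; d,e runs 00..11 left to right):
  rows 0-3 [a,b,c=000]: 0101  = hex 5
  rows 4-7 [a,b,c=001]: 1111  = hex F
  rows 8-11 [a,b,c=010]: 1111  = hex F
  rows 12-15 [a,b,c=011]: 1111  = hex F
  rows 16-19 [a,b,c=100]: 0101  = hex 5
  rows 20-23 [a,b,c=101]: 1111  = hex F
  rows 24-27 [a,b,c=110]: 1111  = hex F
  rows 28-31 [a,b,c=111]: 1111  = hex F
Output column (row 0 .. row 31) = 01011111111111110101111111111111
Output column grouped in 4s = 0101 1111 1111 1111 0101 1111 1111 1111 = 0x5FFF5FFF
Convert to decimal digit by digit (value = value*16 + digit):
  5 -> 5
  5*16 + 15 (F) = 95
  95*16 + 15 (F) = 1535
  1535*16 + 15 (F) = 24575
  24575*16 + 5 = 393205
  393205*16 + 15 (F) = 6291295
  6291295*16 + 15 (F) = 100660735
  100660735*16 + 15 (F) = 1610571775
Decimal = 1610571775

1610571775


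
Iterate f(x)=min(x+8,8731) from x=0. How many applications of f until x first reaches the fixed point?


Step 1: x=0, cap=8731, increment=8
Step 2: x grows by 8 each step until capped at 8731; fixed point is x=8731
Step 3: iterations = ceil(8731/8) = 1092

1092


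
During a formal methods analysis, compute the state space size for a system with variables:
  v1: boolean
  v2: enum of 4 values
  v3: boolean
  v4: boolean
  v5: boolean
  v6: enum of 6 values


State space = product of domain sizes of all variables.
Domain sizes:
  v1 (boolean): 2
  v2 (enum of 4 values): 4
  v3 (boolean): 2
  v4 (boolean): 2
  v5 (boolean): 2
  v6 (enum of 6 values): 6
Product = 2 * 4 * 2 * 2 * 2 * 6 = 384

384


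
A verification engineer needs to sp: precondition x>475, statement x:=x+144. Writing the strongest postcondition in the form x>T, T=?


Formula: sp(P, x:=E) = exists old_x. (x = E[old_x/x]) AND P[old_x/x] (old_x is the value of x before the assignment; eliminate old_x by solving x = E[old_x/x] for old_x)
Step 1: Precondition P: x>475, i.e. old_x > 475
Step 2: Assignment gives x = old_x + 144, so old_x = x - 144
Step 3: Substitute into P: x - 144 > 475
Step 4: Simplify: x > 475+144 = 619

619


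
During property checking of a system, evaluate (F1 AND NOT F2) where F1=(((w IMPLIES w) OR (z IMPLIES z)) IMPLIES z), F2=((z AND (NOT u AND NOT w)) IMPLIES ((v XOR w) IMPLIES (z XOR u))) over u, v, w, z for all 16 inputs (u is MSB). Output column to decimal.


F1 = (((w IMPLIES w) OR (z IMPLIES z)) IMPLIES z)
F2 = ((z AND (NOT u AND NOT w)) IMPLIES ((v XOR w) IMPLIES (z XOR u)))
Counterexample to F1=>F2 is where F1=1 and F2=0.
Evaluate each row (bits = u,v,w,z, MSB first):
  row 0 [0000]: F1=0 F2=1 -> F1&~F2 -> 0
  row 1 [0001]: F1=1 F2=1 -> F1&~F2 -> 0
  row 2 [0010]: F1=0 F2=1 -> F1&~F2 -> 0
  row 3 [0011]: F1=1 F2=1 -> F1&~F2 -> 0
  row 4 [0100]: F1=0 F2=1 -> F1&~F2 -> 0
  row 5 [0101]: F1=1 F2=1 -> F1&~F2 -> 0
  row 6 [0110]: F1=0 F2=1 -> F1&~F2 -> 0
  row 7 [0111]: F1=1 F2=1 -> F1&~F2 -> 0
  row 8 [1000]: F1=0 F2=1 -> F1&~F2 -> 0
  row 9 [1001]: F1=1 F2=1 -> F1&~F2 -> 0
  row 10 [1010]: F1=0 F2=1 -> F1&~F2 -> 0
  row 11 [1011]: F1=1 F2=1 -> F1&~F2 -> 0
  row 12 [1100]: F1=0 F2=1 -> F1&~F2 -> 0
  row 13 [1101]: F1=1 F2=1 -> F1&~F2 -> 0
  row 14 [1110]: F1=0 F2=1 -> F1&~F2 -> 0
  row 15 [1111]: F1=1 F2=1 -> F1&~F2 -> 0
Full result column, 4 rows per line (u,v fixed per line; w,z runs 00..11 left to right):
  rows 0-3 [u,v=00]: 0000  = hex 0
  rows 4-7 [u,v=01]: 0000  = hex 0
  rows 8-11 [u,v=10]: 0000  = hex 0
  rows 12-15 [u,v=11]: 0000  = hex 0
Counterexample vector (row 0 .. row 15) = 0000000000000000
Output column grouped in 4s = 0000 0000 0000 0000 = 0x0000
Convert to decimal digit by digit (value = value*16 + digit):
  0 -> 0
  0*16 + 0 = 0
  0*16 + 0 = 0
  0*16 + 0 = 0
Decimal = 0

0


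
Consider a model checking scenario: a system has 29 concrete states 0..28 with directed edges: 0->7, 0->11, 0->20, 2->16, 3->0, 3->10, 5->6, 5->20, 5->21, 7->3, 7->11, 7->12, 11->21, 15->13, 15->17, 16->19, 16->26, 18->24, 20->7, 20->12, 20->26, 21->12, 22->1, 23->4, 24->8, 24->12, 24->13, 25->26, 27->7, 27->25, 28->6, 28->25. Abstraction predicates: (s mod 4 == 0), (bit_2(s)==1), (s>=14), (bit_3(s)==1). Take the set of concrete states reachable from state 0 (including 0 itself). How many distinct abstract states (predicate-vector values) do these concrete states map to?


BFS from 0:
Concrete reachable: {0, 3, 7, 10, 11, 12, 20, 21, 26}
Abstract via predicates (s mod 4 == 0), (bit_2(s)==1), (s>=14), (bit_3(s)==1):
  (0,0,0,0) <- {3}
  (0,0,0,1) <- {10, 11}
  (0,0,1,1) <- {26}
  (0,1,0,0) <- {7}
  (0,1,1,0) <- {21}
  (1,0,0,0) <- {0}
  (1,1,0,1) <- {12}
  (1,1,1,0) <- {20}
Distinct abstract states = 8

8


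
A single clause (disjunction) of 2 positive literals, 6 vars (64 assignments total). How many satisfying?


Step 1: Total=2^6=64
Step 2: Unsat when all 2 false: 2^4=16
Step 3: Sat=64-16=48

48


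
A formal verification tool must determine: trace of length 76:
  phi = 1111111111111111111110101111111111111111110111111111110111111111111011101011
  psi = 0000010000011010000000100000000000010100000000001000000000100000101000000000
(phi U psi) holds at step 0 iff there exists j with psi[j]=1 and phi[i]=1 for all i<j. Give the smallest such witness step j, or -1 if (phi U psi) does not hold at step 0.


(phi U psi) at 0: need smallest j with psi[j]=1 and phi[i]=1 for all i in [0,j).
Scan from step 0:
  step 0: phi=1, psi=0 -> continue
  step 1: phi=1, psi=0 -> continue
  step 2: phi=1, psi=0 -> continue
  step 3: phi=1, psi=0 -> continue
  step 5: psi=1 and phi held for [0,5) -> witness found
Witness step = 5

5


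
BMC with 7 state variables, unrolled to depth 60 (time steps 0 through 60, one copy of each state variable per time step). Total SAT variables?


BMC unrolls to depth k, creating one copy of each state var for steps 0..k.
Step count = 60 + 1 = 61 (steps 0 through 60)
Vars per step = 7
Total = 7 * 61 = 427

427


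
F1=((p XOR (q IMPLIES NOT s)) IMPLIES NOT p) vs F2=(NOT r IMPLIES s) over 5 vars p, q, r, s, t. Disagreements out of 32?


F1 = ((p XOR (q IMPLIES NOT s)) IMPLIES NOT p)
F2 = (NOT r IMPLIES s)
Evaluate both on each of 32 rows (bits = p,q,r,s,t):
  row 0 [00000]: F1=1 F2=0 (differ) -> 1
  row 1 [00001]: F1=1 F2=0 (differ) -> 1
  row 2 [00010]: F1=1 F2=1 -> 0
  row 3 [00011]: F1=1 F2=1 -> 0
  row 4 [00100]: F1=1 F2=1 -> 0
  row 5 [00101]: F1=1 F2=1 -> 0
  row 6 [00110]: F1=1 F2=1 -> 0
  row 7 [00111]: F1=1 F2=1 -> 0
  row 8 [01000]: F1=1 F2=0 (differ) -> 1
  row 9 [01001]: F1=1 F2=0 (differ) -> 1
  row 10 [01010]: F1=1 F2=1 -> 0
  row 11 [01011]: F1=1 F2=1 -> 0
  row 12 [01100]: F1=1 F2=1 -> 0
  row 13 [01101]: F1=1 F2=1 -> 0
  row 14 [01110]: F1=1 F2=1 -> 0
  row 15 [01111]: F1=1 F2=1 -> 0
  row 16 [10000]: F1=1 F2=0 (differ) -> 1
  row 17 [10001]: F1=1 F2=0 (differ) -> 1
  row 18 [10010]: F1=1 F2=1 -> 0
  row 19 [10011]: F1=1 F2=1 -> 0
  row 20 [10100]: F1=1 F2=1 -> 0
  row 21 [10101]: F1=1 F2=1 -> 0
  row 22 [10110]: F1=1 F2=1 -> 0
  row 23 [10111]: F1=1 F2=1 -> 0
  row 24 [11000]: F1=1 F2=0 (differ) -> 1
  row 25 [11001]: F1=1 F2=0 (differ) -> 1
  row 26 [11010]: F1=0 F2=1 (differ) -> 1
  row 27 [11011]: F1=0 F2=1 (differ) -> 1
  row 28 [11100]: F1=1 F2=1 -> 0
  row 29 [11101]: F1=1 F2=1 -> 0
  row 30 [11110]: F1=0 F2=1 (differ) -> 1
  row 31 [11111]: F1=0 F2=1 (differ) -> 1
Full result column, 8 rows per line (p,q fixed per line; r,s,t runs 000..111 left to right):
  rows 0-7 [p,q=00]: 11000000  (ones: 2)
  rows 8-15 [p,q=01]: 11000000  (ones: 2)
  rows 16-23 [p,q=10]: 11000000  (ones: 2)
  rows 24-31 [p,q=11]: 11110011  (ones: 6)
Disagreements = 2+2+2+6 = 12

12


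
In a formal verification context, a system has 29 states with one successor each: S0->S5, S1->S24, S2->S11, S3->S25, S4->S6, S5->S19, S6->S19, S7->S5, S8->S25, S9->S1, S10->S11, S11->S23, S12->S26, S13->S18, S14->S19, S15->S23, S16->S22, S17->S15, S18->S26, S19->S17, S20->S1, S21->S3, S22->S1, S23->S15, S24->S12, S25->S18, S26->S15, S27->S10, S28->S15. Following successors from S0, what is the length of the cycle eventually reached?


Trace from S0 until a state repeats:
  S0 -> S5 -> S19 -> S17 -> S15 -> S23 -> S15
S15 first seen at step 4, revisited at step 6.
Cycle length = 6 - 4 = 2

2


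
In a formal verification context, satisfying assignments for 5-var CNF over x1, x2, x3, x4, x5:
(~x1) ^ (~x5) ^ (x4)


CNF with 3 clauses over 5 vars (32 assignments).
An assignment satisfies CNF iff every clause has >=1 true literal.
Check each row (bits = x1,x2,x3,x4,x5; clause T/F shown):
  row 0 [00000]: clauses=TTF -> 0
  row 1 [00001]: clauses=TFF -> 0
  row 2 [00010]: clauses=TTT -> 1
  row 3 [00011]: clauses=TFT -> 0
  row 4 [00100]: clauses=TTF -> 0
  row 5 [00101]: clauses=TFF -> 0
  row 6 [00110]: clauses=TTT -> 1
  row 7 [00111]: clauses=TFT -> 0
  row 8 [01000]: clauses=TTF -> 0
  row 9 [01001]: clauses=TFF -> 0
  row 10 [01010]: clauses=TTT -> 1
  row 11 [01011]: clauses=TFT -> 0
  row 12 [01100]: clauses=TTF -> 0
  row 13 [01101]: clauses=TFF -> 0
  row 14 [01110]: clauses=TTT -> 1
  row 15 [01111]: clauses=TFT -> 0
  row 16 [10000]: clauses=FTF -> 0
  row 17 [10001]: clauses=FFF -> 0
  row 18 [10010]: clauses=FTT -> 0
  row 19 [10011]: clauses=FFT -> 0
  row 20 [10100]: clauses=FTF -> 0
  row 21 [10101]: clauses=FFF -> 0
  row 22 [10110]: clauses=FTT -> 0
  row 23 [10111]: clauses=FFT -> 0
  row 24 [11000]: clauses=FTF -> 0
  row 25 [11001]: clauses=FFF -> 0
  row 26 [11010]: clauses=FTT -> 0
  row 27 [11011]: clauses=FFT -> 0
  row 28 [11100]: clauses=FTF -> 0
  row 29 [11101]: clauses=FFF -> 0
  row 30 [11110]: clauses=FTT -> 0
  row 31 [11111]: clauses=FFT -> 0
Full result column, 8 rows per line (x1,x2 fixed per line; x3,x4,x5 runs 000..111 left to right):
  rows 0-7 [x1,x2=00]: 00100010  (ones: 2)
  rows 8-15 [x1,x2=01]: 00100010  (ones: 2)
  rows 16-23 [x1,x2=10]: 00000000  (ones: 0)
  rows 24-31 [x1,x2=11]: 00000000  (ones: 0)
Satisfying assignments = 2+2+0+0 = 4

4


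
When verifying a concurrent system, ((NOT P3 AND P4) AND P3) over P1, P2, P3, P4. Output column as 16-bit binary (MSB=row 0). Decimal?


Formula: ((NOT P3 AND P4) AND P3) over P1, P2, P3, P4 (16 rows)
Evaluate each row (bits = P1,P2,P3,P4, MSB first):
  row 0 [0000]: ((NOT 0 AND 0) AND 0) -> 0
  row 1 [0001]: ((NOT 0 AND 1) AND 0) -> 0
  row 2 [0010]: ((NOT 1 AND 0) AND 1) -> 0
  row 3 [0011]: ((NOT 1 AND 1) AND 1) -> 0
  row 4 [0100]: ((NOT 0 AND 0) AND 0) -> 0
  row 5 [0101]: ((NOT 0 AND 1) AND 0) -> 0
  row 6 [0110]: ((NOT 1 AND 0) AND 1) -> 0
  row 7 [0111]: ((NOT 1 AND 1) AND 1) -> 0
  row 8 [1000]: ((NOT 0 AND 0) AND 0) -> 0
  row 9 [1001]: ((NOT 0 AND 1) AND 0) -> 0
  row 10 [1010]: ((NOT 1 AND 0) AND 1) -> 0
  row 11 [1011]: ((NOT 1 AND 1) AND 1) -> 0
  row 12 [1100]: ((NOT 0 AND 0) AND 0) -> 0
  row 13 [1101]: ((NOT 0 AND 1) AND 0) -> 0
  row 14 [1110]: ((NOT 1 AND 0) AND 1) -> 0
  row 15 [1111]: ((NOT 1 AND 1) AND 1) -> 0
Full result column, 4 rows per line (P1,P2 fixed per line; P3,P4 runs 00..11 left to right):
  rows 0-3 [P1,P2=00]: 0000  = hex 0
  rows 4-7 [P1,P2=01]: 0000  = hex 0
  rows 8-11 [P1,P2=10]: 0000  = hex 0
  rows 12-15 [P1,P2=11]: 0000  = hex 0
Output column (row 0 .. row 15) = 0000000000000000
Output column grouped in 4s = 0000 0000 0000 0000 = 0x0000
Convert to decimal digit by digit (value = value*16 + digit):
  0 -> 0
  0*16 + 0 = 0
  0*16 + 0 = 0
  0*16 + 0 = 0
Decimal = 0

0


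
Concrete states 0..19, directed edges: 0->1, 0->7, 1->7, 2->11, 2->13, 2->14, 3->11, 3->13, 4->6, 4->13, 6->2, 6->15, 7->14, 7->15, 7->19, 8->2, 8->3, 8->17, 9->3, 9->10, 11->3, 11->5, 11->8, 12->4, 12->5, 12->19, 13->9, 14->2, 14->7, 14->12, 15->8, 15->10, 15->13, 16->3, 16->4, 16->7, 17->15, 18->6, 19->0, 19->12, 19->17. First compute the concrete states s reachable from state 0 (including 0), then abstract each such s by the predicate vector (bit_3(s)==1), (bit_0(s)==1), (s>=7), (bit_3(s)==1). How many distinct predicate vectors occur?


BFS from 0:
Concrete reachable: {0, 1, 2, 3, 4, 5, 6, 7, 8, 9, 10, 11, 12, 13, 14, 15, 17, 19}
Abstract via predicates (bit_3(s)==1), (bit_0(s)==1), (s>=7), (bit_3(s)==1):
  (0,0,0,0) <- {0, 2, 4, 6}
  (0,1,0,0) <- {1, 3, 5}
  (0,1,1,0) <- {7, 17, 19}
  (1,0,1,1) <- {8, 10, 12, 14}
  (1,1,1,1) <- {9, 11, 13, 15}
Distinct abstract states = 5

5


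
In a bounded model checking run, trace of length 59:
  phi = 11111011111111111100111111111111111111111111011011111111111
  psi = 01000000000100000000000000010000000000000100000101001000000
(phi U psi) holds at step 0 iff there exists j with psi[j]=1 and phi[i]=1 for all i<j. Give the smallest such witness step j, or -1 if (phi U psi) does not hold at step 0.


(phi U psi) at 0: need smallest j with psi[j]=1 and phi[i]=1 for all i in [0,j).
Scan from step 0:
  step 0: phi=1, psi=0 -> continue
  step 1: psi=1 and phi held for [0,1) -> witness found
Witness step = 1

1


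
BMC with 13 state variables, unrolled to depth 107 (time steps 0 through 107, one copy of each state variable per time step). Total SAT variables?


BMC unrolls to depth k, creating one copy of each state var for steps 0..k.
Step count = 107 + 1 = 108 (steps 0 through 107)
Vars per step = 13
Total = 13 * 108 = 1404

1404


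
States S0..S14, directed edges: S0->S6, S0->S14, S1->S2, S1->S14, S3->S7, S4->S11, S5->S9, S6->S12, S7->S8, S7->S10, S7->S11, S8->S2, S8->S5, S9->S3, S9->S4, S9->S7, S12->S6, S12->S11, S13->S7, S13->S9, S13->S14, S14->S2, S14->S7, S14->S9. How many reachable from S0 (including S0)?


BFS from S0:
  layer 0: {S0}
  layer 1: {S6, S14}
  layer 2: {S2, S7, S9, S12}
  layer 3: {S3, S4, S8, S10, S11}
  layer 4: {S5}
Reachable set: {S0, S2, S3, S4, S5, S6, S7, S8, S9, S10, S11, S12, S14}
Count = 13

13


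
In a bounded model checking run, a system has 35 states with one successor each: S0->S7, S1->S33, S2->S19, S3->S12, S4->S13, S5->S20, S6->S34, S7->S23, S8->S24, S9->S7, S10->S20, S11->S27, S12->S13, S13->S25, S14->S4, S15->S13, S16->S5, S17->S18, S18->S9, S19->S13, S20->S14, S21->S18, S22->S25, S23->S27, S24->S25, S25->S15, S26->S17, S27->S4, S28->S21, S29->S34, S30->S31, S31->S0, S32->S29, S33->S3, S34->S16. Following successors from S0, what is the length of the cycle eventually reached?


Trace from S0 until a state repeats:
  S0 -> S7 -> S23 -> S27 -> S4 -> S13 -> S25 -> S15 -> S13
S13 first seen at step 5, revisited at step 8.
Cycle length = 8 - 5 = 3

3


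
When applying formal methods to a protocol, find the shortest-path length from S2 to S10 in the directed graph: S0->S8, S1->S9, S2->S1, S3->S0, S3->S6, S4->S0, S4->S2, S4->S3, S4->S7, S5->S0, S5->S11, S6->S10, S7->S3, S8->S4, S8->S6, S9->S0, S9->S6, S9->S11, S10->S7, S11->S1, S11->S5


BFS layer-by-layer from S2:
  dist 0: {S2}
  dist 1: {S1}
  dist 2: {S9}
  dist 3: {S0, S6, S11}
  dist 4: {S5, S8, S10}
  -> S10 reached at distance 4
Shortest path length = 4

4


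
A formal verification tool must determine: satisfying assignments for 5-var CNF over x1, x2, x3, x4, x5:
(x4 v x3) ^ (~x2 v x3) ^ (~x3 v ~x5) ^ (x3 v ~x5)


CNF with 4 clauses over 5 vars (32 assignments).
An assignment satisfies CNF iff every clause has >=1 true literal.
Check each row (bits = x1,x2,x3,x4,x5; clause T/F shown):
  row 0 [00000]: clauses=FTTT -> 0
  row 1 [00001]: clauses=FTTF -> 0
  row 2 [00010]: clauses=TTTT -> 1
  row 3 [00011]: clauses=TTTF -> 0
  row 4 [00100]: clauses=TTTT -> 1
  row 5 [00101]: clauses=TTFT -> 0
  row 6 [00110]: clauses=TTTT -> 1
  row 7 [00111]: clauses=TTFT -> 0
  row 8 [01000]: clauses=FFTT -> 0
  row 9 [01001]: clauses=FFTF -> 0
  row 10 [01010]: clauses=TFTT -> 0
  row 11 [01011]: clauses=TFTF -> 0
  row 12 [01100]: clauses=TTTT -> 1
  row 13 [01101]: clauses=TTFT -> 0
  row 14 [01110]: clauses=TTTT -> 1
  row 15 [01111]: clauses=TTFT -> 0
  row 16 [10000]: clauses=FTTT -> 0
  row 17 [10001]: clauses=FTTF -> 0
  row 18 [10010]: clauses=TTTT -> 1
  row 19 [10011]: clauses=TTTF -> 0
  row 20 [10100]: clauses=TTTT -> 1
  row 21 [10101]: clauses=TTFT -> 0
  row 22 [10110]: clauses=TTTT -> 1
  row 23 [10111]: clauses=TTFT -> 0
  row 24 [11000]: clauses=FFTT -> 0
  row 25 [11001]: clauses=FFTF -> 0
  row 26 [11010]: clauses=TFTT -> 0
  row 27 [11011]: clauses=TFTF -> 0
  row 28 [11100]: clauses=TTTT -> 1
  row 29 [11101]: clauses=TTFT -> 0
  row 30 [11110]: clauses=TTTT -> 1
  row 31 [11111]: clauses=TTFT -> 0
Full result column, 8 rows per line (x1,x2 fixed per line; x3,x4,x5 runs 000..111 left to right):
  rows 0-7 [x1,x2=00]: 00101010  (ones: 3)
  rows 8-15 [x1,x2=01]: 00001010  (ones: 2)
  rows 16-23 [x1,x2=10]: 00101010  (ones: 3)
  rows 24-31 [x1,x2=11]: 00001010  (ones: 2)
Satisfying assignments = 3+2+3+2 = 10

10


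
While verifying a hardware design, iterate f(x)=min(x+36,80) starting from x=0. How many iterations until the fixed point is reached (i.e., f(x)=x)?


Step 1: x=0, cap=80, increment=36
Step 2: x grows by 36 each step until capped at 80; fixed point is x=80
Step 3: iterations = ceil(80/36) = 3

3


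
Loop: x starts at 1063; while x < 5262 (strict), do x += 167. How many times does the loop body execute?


Step 1: x goes from 1063 toward 5262 by 167; the body runs while x<5262, so iterations = ceil((bound-start)/step)
Step 2: Distance=4199
Step 3: ceil(4199/167)=26

26


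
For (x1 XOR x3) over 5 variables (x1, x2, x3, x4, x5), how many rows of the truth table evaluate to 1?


Formula: (x1 XOR x3) over 5 vars (32 rows)
Evaluate each row (x1, x2, x3, x4, x5 as bits, MSB first):
  row 0 [00000]: (0 XOR 0) -> 0
  row 1 [00001]: (0 XOR 0) -> 0
  row 2 [00010]: (0 XOR 0) -> 0
  row 3 [00011]: (0 XOR 0) -> 0
  row 4 [00100]: (0 XOR 1) -> 1
  row 5 [00101]: (0 XOR 1) -> 1
  row 6 [00110]: (0 XOR 1) -> 1
  row 7 [00111]: (0 XOR 1) -> 1
  row 8 [01000]: (0 XOR 0) -> 0
  row 9 [01001]: (0 XOR 0) -> 0
  row 10 [01010]: (0 XOR 0) -> 0
  row 11 [01011]: (0 XOR 0) -> 0
  row 12 [01100]: (0 XOR 1) -> 1
  row 13 [01101]: (0 XOR 1) -> 1
  row 14 [01110]: (0 XOR 1) -> 1
  row 15 [01111]: (0 XOR 1) -> 1
  row 16 [10000]: (1 XOR 0) -> 1
  row 17 [10001]: (1 XOR 0) -> 1
  row 18 [10010]: (1 XOR 0) -> 1
  row 19 [10011]: (1 XOR 0) -> 1
  row 20 [10100]: (1 XOR 1) -> 0
  row 21 [10101]: (1 XOR 1) -> 0
  row 22 [10110]: (1 XOR 1) -> 0
  row 23 [10111]: (1 XOR 1) -> 0
  row 24 [11000]: (1 XOR 0) -> 1
  row 25 [11001]: (1 XOR 0) -> 1
  row 26 [11010]: (1 XOR 0) -> 1
  row 27 [11011]: (1 XOR 0) -> 1
  row 28 [11100]: (1 XOR 1) -> 0
  row 29 [11101]: (1 XOR 1) -> 0
  row 30 [11110]: (1 XOR 1) -> 0
  row 31 [11111]: (1 XOR 1) -> 0
Full result column, 8 rows per line (x1,x2 fixed per line; x3,x4,x5 runs 000..111 left to right):
  rows 0-7 [x1,x2=00]: 00001111  (ones: 4)
  rows 8-15 [x1,x2=01]: 00001111  (ones: 4)
  rows 16-23 [x1,x2=10]: 11110000  (ones: 4)
  rows 24-31 [x1,x2=11]: 11110000  (ones: 4)
Count of 1-rows = 4+4+4+4 = 16

16


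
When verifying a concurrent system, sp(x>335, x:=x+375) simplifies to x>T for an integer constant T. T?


Formula: sp(P, x:=E) = exists old_x. (x = E[old_x/x]) AND P[old_x/x] (old_x is the value of x before the assignment; eliminate old_x by solving x = E[old_x/x] for old_x)
Step 1: Precondition P: x>335, i.e. old_x > 335
Step 2: Assignment gives x = old_x + 375, so old_x = x - 375
Step 3: Substitute into P: x - 375 > 335
Step 4: Simplify: x > 335+375 = 710

710


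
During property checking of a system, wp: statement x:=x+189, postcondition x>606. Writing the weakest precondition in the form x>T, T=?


Formula: wp(x:=E, P) = P[E/x] (substitute E for x in postcondition)
Step 1: Postcondition: x>606
Step 2: Substitute x+189 for x: x+189>606
Step 3: Solve for x: x > 606-189 = 417

417


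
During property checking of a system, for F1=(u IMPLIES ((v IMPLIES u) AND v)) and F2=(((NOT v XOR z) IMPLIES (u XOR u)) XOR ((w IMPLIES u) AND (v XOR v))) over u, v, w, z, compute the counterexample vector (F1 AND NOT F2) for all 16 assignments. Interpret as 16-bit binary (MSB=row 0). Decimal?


F1 = (u IMPLIES ((v IMPLIES u) AND v))
F2 = (((NOT v XOR z) IMPLIES (u XOR u)) XOR ((w IMPLIES u) AND (v XOR v)))
Counterexample to F1=>F2 is where F1=1 and F2=0.
Evaluate each row (bits = u,v,w,z, MSB first):
  row 0 [0000]: F1=1 F2=0 -> F1&~F2 -> 1
  row 1 [0001]: F1=1 F2=1 -> F1&~F2 -> 0
  row 2 [0010]: F1=1 F2=0 -> F1&~F2 -> 1
  row 3 [0011]: F1=1 F2=1 -> F1&~F2 -> 0
  row 4 [0100]: F1=1 F2=1 -> F1&~F2 -> 0
  row 5 [0101]: F1=1 F2=0 -> F1&~F2 -> 1
  row 6 [0110]: F1=1 F2=1 -> F1&~F2 -> 0
  row 7 [0111]: F1=1 F2=0 -> F1&~F2 -> 1
  row 8 [1000]: F1=0 F2=0 -> F1&~F2 -> 0
  row 9 [1001]: F1=0 F2=1 -> F1&~F2 -> 0
  row 10 [1010]: F1=0 F2=0 -> F1&~F2 -> 0
  row 11 [1011]: F1=0 F2=1 -> F1&~F2 -> 0
  row 12 [1100]: F1=1 F2=1 -> F1&~F2 -> 0
  row 13 [1101]: F1=1 F2=0 -> F1&~F2 -> 1
  row 14 [1110]: F1=1 F2=1 -> F1&~F2 -> 0
  row 15 [1111]: F1=1 F2=0 -> F1&~F2 -> 1
Full result column, 4 rows per line (u,v fixed per line; w,z runs 00..11 left to right):
  rows 0-3 [u,v=00]: 1010  = hex A
  rows 4-7 [u,v=01]: 0101  = hex 5
  rows 8-11 [u,v=10]: 0000  = hex 0
  rows 12-15 [u,v=11]: 0101  = hex 5
Counterexample vector (row 0 .. row 15) = 1010010100000101
Output column grouped in 4s = 1010 0101 0000 0101 = 0xA505
Convert to decimal digit by digit (value = value*16 + digit):
  A -> 10
  10*16 + 5 = 165
  165*16 + 0 = 2640
  2640*16 + 5 = 42245
Decimal = 42245

42245


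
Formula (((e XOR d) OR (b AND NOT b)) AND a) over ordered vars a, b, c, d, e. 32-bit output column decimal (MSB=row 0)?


Formula: (((e XOR d) OR (b AND NOT b)) AND a) over a, b, c, d, e (32 rows)
Evaluate each row (bits = a,b,c,d,e, MSB first):
  row 0 [00000]: (((0 XOR 0) OR (0 AND NOT 0)) AND 0) -> 0
  row 1 [00001]: (((1 XOR 0) OR (0 AND NOT 0)) AND 0) -> 0
  row 2 [00010]: (((0 XOR 1) OR (0 AND NOT 0)) AND 0) -> 0
  row 3 [00011]: (((1 XOR 1) OR (0 AND NOT 0)) AND 0) -> 0
  row 4 [00100]: (((0 XOR 0) OR (0 AND NOT 0)) AND 0) -> 0
  row 5 [00101]: (((1 XOR 0) OR (0 AND NOT 0)) AND 0) -> 0
  row 6 [00110]: (((0 XOR 1) OR (0 AND NOT 0)) AND 0) -> 0
  row 7 [00111]: (((1 XOR 1) OR (0 AND NOT 0)) AND 0) -> 0
  row 8 [01000]: (((0 XOR 0) OR (1 AND NOT 1)) AND 0) -> 0
  row 9 [01001]: (((1 XOR 0) OR (1 AND NOT 1)) AND 0) -> 0
  row 10 [01010]: (((0 XOR 1) OR (1 AND NOT 1)) AND 0) -> 0
  row 11 [01011]: (((1 XOR 1) OR (1 AND NOT 1)) AND 0) -> 0
  row 12 [01100]: (((0 XOR 0) OR (1 AND NOT 1)) AND 0) -> 0
  row 13 [01101]: (((1 XOR 0) OR (1 AND NOT 1)) AND 0) -> 0
  row 14 [01110]: (((0 XOR 1) OR (1 AND NOT 1)) AND 0) -> 0
  row 15 [01111]: (((1 XOR 1) OR (1 AND NOT 1)) AND 0) -> 0
  row 16 [10000]: (((0 XOR 0) OR (0 AND NOT 0)) AND 1) -> 0
  row 17 [10001]: (((1 XOR 0) OR (0 AND NOT 0)) AND 1) -> 1
  row 18 [10010]: (((0 XOR 1) OR (0 AND NOT 0)) AND 1) -> 1
  row 19 [10011]: (((1 XOR 1) OR (0 AND NOT 0)) AND 1) -> 0
  row 20 [10100]: (((0 XOR 0) OR (0 AND NOT 0)) AND 1) -> 0
  row 21 [10101]: (((1 XOR 0) OR (0 AND NOT 0)) AND 1) -> 1
  row 22 [10110]: (((0 XOR 1) OR (0 AND NOT 0)) AND 1) -> 1
  row 23 [10111]: (((1 XOR 1) OR (0 AND NOT 0)) AND 1) -> 0
  row 24 [11000]: (((0 XOR 0) OR (1 AND NOT 1)) AND 1) -> 0
  row 25 [11001]: (((1 XOR 0) OR (1 AND NOT 1)) AND 1) -> 1
  row 26 [11010]: (((0 XOR 1) OR (1 AND NOT 1)) AND 1) -> 1
  row 27 [11011]: (((1 XOR 1) OR (1 AND NOT 1)) AND 1) -> 0
  row 28 [11100]: (((0 XOR 0) OR (1 AND NOT 1)) AND 1) -> 0
  row 29 [11101]: (((1 XOR 0) OR (1 AND NOT 1)) AND 1) -> 1
  row 30 [11110]: (((0 XOR 1) OR (1 AND NOT 1)) AND 1) -> 1
  row 31 [11111]: (((1 XOR 1) OR (1 AND NOT 1)) AND 1) -> 0
Full result column, 4 rows per line (a,b,c fixed per line; d,e runs 00..11 left to right):
  rows 0-3 [a,b,c=000]: 0000  = hex 0
  rows 4-7 [a,b,c=001]: 0000  = hex 0
  rows 8-11 [a,b,c=010]: 0000  = hex 0
  rows 12-15 [a,b,c=011]: 0000  = hex 0
  rows 16-19 [a,b,c=100]: 0110  = hex 6
  rows 20-23 [a,b,c=101]: 0110  = hex 6
  rows 24-27 [a,b,c=110]: 0110  = hex 6
  rows 28-31 [a,b,c=111]: 0110  = hex 6
Output column (row 0 .. row 31) = 00000000000000000110011001100110
Output column grouped in 4s = 0000 0000 0000 0000 0110 0110 0110 0110 = 0x00006666
Convert to decimal digit by digit (value = value*16 + digit):
  0 -> 0
  0*16 + 0 = 0
  0*16 + 0 = 0
  0*16 + 0 = 0
  0*16 + 6 = 6
  6*16 + 6 = 102
  102*16 + 6 = 1638
  1638*16 + 6 = 26214
Decimal = 26214

26214
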